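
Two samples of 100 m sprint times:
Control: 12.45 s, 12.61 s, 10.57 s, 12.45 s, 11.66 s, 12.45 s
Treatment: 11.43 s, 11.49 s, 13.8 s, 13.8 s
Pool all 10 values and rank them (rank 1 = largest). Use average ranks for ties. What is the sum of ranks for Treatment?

Sorted (descending): 13.8, 13.8, 12.61, 12.45, 12.45, 12.45, 11.66, 11.49, 11.43, 10.57
The 2 values of 13.8 occupy positions 1–2 → average rank (1+2)/2 = 1.5.
The 3 values of 12.45 occupy positions 4–6 → average rank 5.
Treatment values → pooled ranks: 11.43→9, 11.49→8, 13.8→1.5, 13.8→1.5
Rank sum = 9 + 8 + 1.5 + 1.5 = 20

20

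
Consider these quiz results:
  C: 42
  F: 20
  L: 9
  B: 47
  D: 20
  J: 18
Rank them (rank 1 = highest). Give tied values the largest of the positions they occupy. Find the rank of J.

Sorted (descending): 47, 42, 20, 20, 18, 9
The 2 values of 20 occupy positions 3–4 → each gets rank 4.
J has value 18 → rank 5.

5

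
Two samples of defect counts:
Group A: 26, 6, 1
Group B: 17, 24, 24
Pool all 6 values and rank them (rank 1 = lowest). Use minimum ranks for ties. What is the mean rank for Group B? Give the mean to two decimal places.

3.67

Sorted (ascending): 1, 6, 17, 24, 24, 26
The 2 values of 24 occupy positions 4–5 → each gets rank 4.
Group B values → pooled ranks: 17→3, 24→4, 24→4
Mean rank = (3 + 4 + 4) / 3 = 3.67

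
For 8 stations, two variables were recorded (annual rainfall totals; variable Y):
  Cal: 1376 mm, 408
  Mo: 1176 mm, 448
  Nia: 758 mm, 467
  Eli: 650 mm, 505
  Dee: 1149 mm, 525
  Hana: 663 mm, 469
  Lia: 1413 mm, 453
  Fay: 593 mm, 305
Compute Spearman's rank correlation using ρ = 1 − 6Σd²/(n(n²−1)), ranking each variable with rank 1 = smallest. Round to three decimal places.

Ranks of variable 1: 7, 6, 4, 2, 5, 3, 8, 1
Ranks of variable 2: 2, 3, 5, 7, 8, 6, 4, 1
d = r₁ − r₂: 5, 3, -1, -5, -3, -3, 4, 0
d²: 25, 9, 1, 25, 9, 9, 16, 0; Σd² = 94
ρ = 1 − 6·94/(8·63) = 1 − 564/504 = -0.119

-0.119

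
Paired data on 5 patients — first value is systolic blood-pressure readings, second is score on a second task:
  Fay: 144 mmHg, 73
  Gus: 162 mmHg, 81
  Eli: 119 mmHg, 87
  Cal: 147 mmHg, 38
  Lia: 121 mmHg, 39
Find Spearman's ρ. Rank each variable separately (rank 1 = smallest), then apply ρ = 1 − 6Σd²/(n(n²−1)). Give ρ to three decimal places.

-0.300

Ranks of variable 1: 3, 5, 1, 4, 2
Ranks of variable 2: 3, 4, 5, 1, 2
d = r₁ − r₂: 0, 1, -4, 3, 0
d²: 0, 1, 16, 9, 0; Σd² = 26
ρ = 1 − 6·26/(5·24) = 1 − 156/120 = -0.300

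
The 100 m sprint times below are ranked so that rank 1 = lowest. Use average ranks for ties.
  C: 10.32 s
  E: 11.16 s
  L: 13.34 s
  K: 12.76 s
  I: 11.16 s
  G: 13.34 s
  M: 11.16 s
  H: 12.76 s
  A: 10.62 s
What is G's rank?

8.5

Sorted (ascending): 10.32, 10.62, 11.16, 11.16, 11.16, 12.76, 12.76, 13.34, 13.34
The 3 values of 11.16 occupy positions 3–5 → average rank 4.
The 2 values of 12.76 occupy positions 6–7 → average rank (6+7)/2 = 6.5.
The 2 values of 13.34 occupy positions 8–9 → average rank (8+9)/2 = 8.5.
G has value 13.34 s → rank 8.5.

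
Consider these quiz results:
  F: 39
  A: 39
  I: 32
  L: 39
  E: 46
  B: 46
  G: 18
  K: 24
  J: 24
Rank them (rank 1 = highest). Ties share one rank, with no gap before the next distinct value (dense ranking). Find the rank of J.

4

Sorted (descending): 46, 46, 39, 39, 39, 32, 24, 24, 18
The 2 values of 46 share dense rank 1.
The 3 values of 39 share dense rank 2.
The 2 values of 24 share dense rank 4.
Remaining distinct values take the next consecutive integers.
J has value 24 → rank 4.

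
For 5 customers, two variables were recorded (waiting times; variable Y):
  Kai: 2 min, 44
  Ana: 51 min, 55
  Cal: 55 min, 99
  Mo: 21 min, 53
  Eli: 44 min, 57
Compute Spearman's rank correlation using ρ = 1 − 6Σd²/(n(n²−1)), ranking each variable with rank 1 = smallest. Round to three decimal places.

Ranks of variable 1: 1, 4, 5, 2, 3
Ranks of variable 2: 1, 3, 5, 2, 4
d = r₁ − r₂: 0, 1, 0, 0, -1
d²: 0, 1, 0, 0, 1; Σd² = 2
ρ = 1 − 6·2/(5·24) = 1 − 12/120 = 0.900

0.900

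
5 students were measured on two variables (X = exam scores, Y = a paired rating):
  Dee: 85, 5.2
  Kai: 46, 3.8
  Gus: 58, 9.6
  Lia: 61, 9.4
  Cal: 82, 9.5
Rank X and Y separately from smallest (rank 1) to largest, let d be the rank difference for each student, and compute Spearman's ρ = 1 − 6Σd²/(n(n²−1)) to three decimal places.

0.100

Ranks of variable 1: 5, 1, 2, 3, 4
Ranks of variable 2: 2, 1, 5, 3, 4
d = r₁ − r₂: 3, 0, -3, 0, 0
d²: 9, 0, 9, 0, 0; Σd² = 18
ρ = 1 − 6·18/(5·24) = 1 − 108/120 = 0.100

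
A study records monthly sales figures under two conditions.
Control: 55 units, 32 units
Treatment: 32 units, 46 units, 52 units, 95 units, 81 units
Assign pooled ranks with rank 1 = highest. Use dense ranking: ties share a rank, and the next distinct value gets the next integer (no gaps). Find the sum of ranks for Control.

Sorted (descending): 95, 81, 55, 52, 46, 32, 32
The 2 values of 32 share dense rank 6.
Remaining distinct values take the next consecutive integers.
Control values → pooled ranks: 55→3, 32→6
Rank sum = 3 + 6 = 9

9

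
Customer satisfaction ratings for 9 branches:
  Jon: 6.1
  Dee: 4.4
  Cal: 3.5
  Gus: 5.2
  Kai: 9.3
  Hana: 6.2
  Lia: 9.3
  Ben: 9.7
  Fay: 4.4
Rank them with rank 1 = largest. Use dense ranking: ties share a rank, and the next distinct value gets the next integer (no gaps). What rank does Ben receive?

1

Sorted (descending): 9.7, 9.3, 9.3, 6.2, 6.1, 5.2, 4.4, 4.4, 3.5
The 2 values of 9.3 share dense rank 2.
The 2 values of 4.4 share dense rank 6.
Remaining distinct values take the next consecutive integers.
Ben has value 9.7 → rank 1.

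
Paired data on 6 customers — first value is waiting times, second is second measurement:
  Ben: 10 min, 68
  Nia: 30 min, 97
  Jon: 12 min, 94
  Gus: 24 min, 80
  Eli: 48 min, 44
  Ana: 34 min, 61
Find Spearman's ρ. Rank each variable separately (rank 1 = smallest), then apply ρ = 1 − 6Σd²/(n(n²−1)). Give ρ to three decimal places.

Ranks of variable 1: 1, 4, 2, 3, 6, 5
Ranks of variable 2: 3, 6, 5, 4, 1, 2
d = r₁ − r₂: -2, -2, -3, -1, 5, 3
d²: 4, 4, 9, 1, 25, 9; Σd² = 52
ρ = 1 − 6·52/(6·35) = 1 − 312/210 = -0.486

-0.486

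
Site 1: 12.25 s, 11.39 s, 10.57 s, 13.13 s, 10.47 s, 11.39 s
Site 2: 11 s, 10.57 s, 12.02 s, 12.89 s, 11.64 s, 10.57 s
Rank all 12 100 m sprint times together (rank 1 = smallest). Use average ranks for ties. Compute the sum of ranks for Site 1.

Sorted (ascending): 10.47, 10.57, 10.57, 10.57, 11, 11.39, 11.39, 11.64, 12.02, 12.25, 12.89, 13.13
The 3 values of 10.57 occupy positions 2–4 → average rank 3.
The 2 values of 11.39 occupy positions 6–7 → average rank (6+7)/2 = 6.5.
Site 1 values → pooled ranks: 12.25→10, 11.39→6.5, 10.57→3, 13.13→12, 10.47→1, 11.39→6.5
Rank sum = 10 + 6.5 + 3 + 12 + 1 + 6.5 = 39

39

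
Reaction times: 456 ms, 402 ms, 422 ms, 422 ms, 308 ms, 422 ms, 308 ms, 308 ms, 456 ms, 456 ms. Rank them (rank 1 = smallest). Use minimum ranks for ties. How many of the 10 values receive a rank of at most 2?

Sorted (ascending): 308, 308, 308, 402, 422, 422, 422, 456, 456, 456
The 3 values of 308 occupy positions 1–3 → each gets rank 1.
The 3 values of 422 occupy positions 5–7 → each gets rank 5.
The 3 values of 456 occupy positions 8–10 → each gets rank 8.
Ranks ≤ 2: {1, 1, 1} → 3 values.

3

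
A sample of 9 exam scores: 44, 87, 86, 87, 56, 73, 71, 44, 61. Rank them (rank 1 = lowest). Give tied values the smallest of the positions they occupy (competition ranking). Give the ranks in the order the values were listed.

1, 8, 7, 8, 3, 6, 5, 1, 4

Sorted (ascending): 44, 44, 56, 61, 71, 73, 86, 87, 87
The 2 values of 44 occupy positions 1–2 → each gets rank 1.
The 2 values of 87 occupy positions 8–9 → each gets rank 8.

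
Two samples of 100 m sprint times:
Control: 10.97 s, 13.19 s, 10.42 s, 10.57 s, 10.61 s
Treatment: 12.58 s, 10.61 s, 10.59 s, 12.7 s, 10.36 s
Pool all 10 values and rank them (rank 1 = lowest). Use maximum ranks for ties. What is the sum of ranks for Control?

Sorted (ascending): 10.36, 10.42, 10.57, 10.59, 10.61, 10.61, 10.97, 12.58, 12.7, 13.19
The 2 values of 10.61 occupy positions 5–6 → each gets rank 6.
Control values → pooled ranks: 10.97→7, 13.19→10, 10.42→2, 10.57→3, 10.61→6
Rank sum = 7 + 10 + 2 + 3 + 6 = 28

28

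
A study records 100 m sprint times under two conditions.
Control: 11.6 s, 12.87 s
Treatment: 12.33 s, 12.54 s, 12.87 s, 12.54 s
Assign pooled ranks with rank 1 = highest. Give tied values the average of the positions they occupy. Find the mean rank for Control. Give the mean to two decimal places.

Sorted (descending): 12.87, 12.87, 12.54, 12.54, 12.33, 11.6
The 2 values of 12.87 occupy positions 1–2 → average rank (1+2)/2 = 1.5.
The 2 values of 12.54 occupy positions 3–4 → average rank (3+4)/2 = 3.5.
Control values → pooled ranks: 11.6→6, 12.87→1.5
Mean rank = (6 + 1.5) / 2 = 3.75

3.75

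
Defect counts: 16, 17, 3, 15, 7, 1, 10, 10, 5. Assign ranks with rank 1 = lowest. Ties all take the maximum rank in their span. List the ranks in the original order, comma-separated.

8, 9, 2, 7, 4, 1, 6, 6, 3

Sorted (ascending): 1, 3, 5, 7, 10, 10, 15, 16, 17
The 2 values of 10 occupy positions 5–6 → each gets rank 6.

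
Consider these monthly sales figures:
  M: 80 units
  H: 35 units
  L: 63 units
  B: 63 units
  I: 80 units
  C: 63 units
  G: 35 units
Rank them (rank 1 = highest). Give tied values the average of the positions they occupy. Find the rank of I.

1.5

Sorted (descending): 80, 80, 63, 63, 63, 35, 35
The 2 values of 80 occupy positions 1–2 → average rank (1+2)/2 = 1.5.
The 3 values of 63 occupy positions 3–5 → average rank 4.
The 2 values of 35 occupy positions 6–7 → average rank (6+7)/2 = 6.5.
I has value 80 units → rank 1.5.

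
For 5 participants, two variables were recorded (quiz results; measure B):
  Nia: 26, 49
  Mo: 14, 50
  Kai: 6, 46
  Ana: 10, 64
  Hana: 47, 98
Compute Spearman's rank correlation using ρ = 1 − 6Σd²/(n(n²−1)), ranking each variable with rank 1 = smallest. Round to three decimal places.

Ranks of variable 1: 4, 3, 1, 2, 5
Ranks of variable 2: 2, 3, 1, 4, 5
d = r₁ − r₂: 2, 0, 0, -2, 0
d²: 4, 0, 0, 4, 0; Σd² = 8
ρ = 1 − 6·8/(5·24) = 1 − 48/120 = 0.600

0.600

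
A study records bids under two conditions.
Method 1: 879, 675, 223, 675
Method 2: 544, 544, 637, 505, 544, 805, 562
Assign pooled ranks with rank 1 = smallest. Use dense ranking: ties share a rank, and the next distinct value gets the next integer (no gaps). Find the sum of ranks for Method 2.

27

Sorted (ascending): 223, 505, 544, 544, 544, 562, 637, 675, 675, 805, 879
The 3 values of 544 share dense rank 3.
The 2 values of 675 share dense rank 6.
Remaining distinct values take the next consecutive integers.
Method 2 values → pooled ranks: 544→3, 544→3, 637→5, 505→2, 544→3, 805→7, 562→4
Rank sum = 3 + 3 + 5 + 2 + 3 + 7 + 4 = 27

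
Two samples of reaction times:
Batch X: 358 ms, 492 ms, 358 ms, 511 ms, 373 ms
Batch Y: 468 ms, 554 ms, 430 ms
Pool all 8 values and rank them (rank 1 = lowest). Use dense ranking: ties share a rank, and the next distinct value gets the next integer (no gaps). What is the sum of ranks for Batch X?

Sorted (ascending): 358, 358, 373, 430, 468, 492, 511, 554
The 2 values of 358 share dense rank 1.
Remaining distinct values take the next consecutive integers.
Batch X values → pooled ranks: 358→1, 492→5, 358→1, 511→6, 373→2
Rank sum = 1 + 5 + 1 + 6 + 2 = 15

15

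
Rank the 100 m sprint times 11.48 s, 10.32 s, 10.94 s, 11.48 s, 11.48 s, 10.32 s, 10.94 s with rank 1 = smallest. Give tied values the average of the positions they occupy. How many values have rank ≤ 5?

Sorted (ascending): 10.32, 10.32, 10.94, 10.94, 11.48, 11.48, 11.48
The 2 values of 10.32 occupy positions 1–2 → average rank (1+2)/2 = 1.5.
The 2 values of 10.94 occupy positions 3–4 → average rank (3+4)/2 = 3.5.
The 3 values of 11.48 occupy positions 5–7 → average rank 6.
Ranks ≤ 5: {1.5, 1.5, 3.5, 3.5} → 4 values.

4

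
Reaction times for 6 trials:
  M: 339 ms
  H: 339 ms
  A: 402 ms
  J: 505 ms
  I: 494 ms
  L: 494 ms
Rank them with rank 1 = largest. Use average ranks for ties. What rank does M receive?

Sorted (descending): 505, 494, 494, 402, 339, 339
The 2 values of 494 occupy positions 2–3 → average rank (2+3)/2 = 2.5.
The 2 values of 339 occupy positions 5–6 → average rank (5+6)/2 = 5.5.
M has value 339 ms → rank 5.5.

5.5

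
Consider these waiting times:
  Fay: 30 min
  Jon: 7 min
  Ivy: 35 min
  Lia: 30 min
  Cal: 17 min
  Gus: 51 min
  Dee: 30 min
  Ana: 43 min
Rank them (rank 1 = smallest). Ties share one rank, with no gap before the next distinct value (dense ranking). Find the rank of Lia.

3

Sorted (ascending): 7, 17, 30, 30, 30, 35, 43, 51
The 3 values of 30 share dense rank 3.
Remaining distinct values take the next consecutive integers.
Lia has value 30 min → rank 3.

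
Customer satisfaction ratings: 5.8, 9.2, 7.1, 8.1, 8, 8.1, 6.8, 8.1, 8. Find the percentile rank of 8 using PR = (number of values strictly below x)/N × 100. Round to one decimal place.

33.3

N = 9.
Strictly below 8: 3. Equal to 8: 2.
PR = 3/9 × 100 = 33.3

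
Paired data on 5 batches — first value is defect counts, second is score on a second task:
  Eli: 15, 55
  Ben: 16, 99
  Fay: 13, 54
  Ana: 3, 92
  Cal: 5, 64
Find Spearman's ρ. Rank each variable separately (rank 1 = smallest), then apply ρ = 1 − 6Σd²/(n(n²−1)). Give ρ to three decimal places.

0.100

Ranks of variable 1: 4, 5, 3, 1, 2
Ranks of variable 2: 2, 5, 1, 4, 3
d = r₁ − r₂: 2, 0, 2, -3, -1
d²: 4, 0, 4, 9, 1; Σd² = 18
ρ = 1 − 6·18/(5·24) = 1 − 108/120 = 0.100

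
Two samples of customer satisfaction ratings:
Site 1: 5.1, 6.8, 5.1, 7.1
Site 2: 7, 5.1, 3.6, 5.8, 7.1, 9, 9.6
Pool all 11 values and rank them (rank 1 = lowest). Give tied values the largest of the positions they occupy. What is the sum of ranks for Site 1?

23

Sorted (ascending): 3.6, 5.1, 5.1, 5.1, 5.8, 6.8, 7, 7.1, 7.1, 9, 9.6
The 3 values of 5.1 occupy positions 2–4 → each gets rank 4.
The 2 values of 7.1 occupy positions 8–9 → each gets rank 9.
Site 1 values → pooled ranks: 5.1→4, 6.8→6, 5.1→4, 7.1→9
Rank sum = 4 + 6 + 4 + 9 = 23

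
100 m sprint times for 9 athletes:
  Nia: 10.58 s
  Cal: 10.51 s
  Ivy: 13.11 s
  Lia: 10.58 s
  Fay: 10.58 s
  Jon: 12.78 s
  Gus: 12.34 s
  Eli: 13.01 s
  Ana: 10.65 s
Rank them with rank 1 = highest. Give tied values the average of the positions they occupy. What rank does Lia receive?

Sorted (descending): 13.11, 13.01, 12.78, 12.34, 10.65, 10.58, 10.58, 10.58, 10.51
The 3 values of 10.58 occupy positions 6–8 → average rank 7.
Lia has value 10.58 s → rank 7.

7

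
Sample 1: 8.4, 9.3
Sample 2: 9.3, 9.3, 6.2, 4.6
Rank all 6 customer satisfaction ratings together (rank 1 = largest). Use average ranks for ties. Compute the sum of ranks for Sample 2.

Sorted (descending): 9.3, 9.3, 9.3, 8.4, 6.2, 4.6
The 3 values of 9.3 occupy positions 1–3 → average rank 2.
Sample 2 values → pooled ranks: 9.3→2, 9.3→2, 6.2→5, 4.6→6
Rank sum = 2 + 2 + 5 + 6 = 15

15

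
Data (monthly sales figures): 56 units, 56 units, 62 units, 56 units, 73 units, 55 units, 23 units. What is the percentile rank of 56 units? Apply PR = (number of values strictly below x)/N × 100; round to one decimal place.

28.6

N = 7.
Strictly below 56: 2. Equal to 56: 3.
PR = 2/7 × 100 = 28.6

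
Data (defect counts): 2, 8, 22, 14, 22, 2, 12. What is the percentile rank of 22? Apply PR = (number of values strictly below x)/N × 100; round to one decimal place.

71.4

N = 7.
Strictly below 22: 5. Equal to 22: 2.
PR = 5/7 × 100 = 71.4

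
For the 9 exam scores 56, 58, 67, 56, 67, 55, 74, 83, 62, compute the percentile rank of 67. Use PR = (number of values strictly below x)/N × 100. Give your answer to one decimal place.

N = 9.
Strictly below 67: 5. Equal to 67: 2.
PR = 5/9 × 100 = 55.6

55.6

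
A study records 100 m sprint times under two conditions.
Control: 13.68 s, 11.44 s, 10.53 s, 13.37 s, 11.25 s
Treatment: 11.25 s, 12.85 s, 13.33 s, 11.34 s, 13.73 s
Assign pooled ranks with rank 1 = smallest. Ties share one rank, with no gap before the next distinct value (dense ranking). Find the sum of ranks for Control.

Sorted (ascending): 10.53, 11.25, 11.25, 11.34, 11.44, 12.85, 13.33, 13.37, 13.68, 13.73
The 2 values of 11.25 share dense rank 2.
Remaining distinct values take the next consecutive integers.
Control values → pooled ranks: 13.68→8, 11.44→4, 10.53→1, 13.37→7, 11.25→2
Rank sum = 8 + 4 + 1 + 7 + 2 = 22

22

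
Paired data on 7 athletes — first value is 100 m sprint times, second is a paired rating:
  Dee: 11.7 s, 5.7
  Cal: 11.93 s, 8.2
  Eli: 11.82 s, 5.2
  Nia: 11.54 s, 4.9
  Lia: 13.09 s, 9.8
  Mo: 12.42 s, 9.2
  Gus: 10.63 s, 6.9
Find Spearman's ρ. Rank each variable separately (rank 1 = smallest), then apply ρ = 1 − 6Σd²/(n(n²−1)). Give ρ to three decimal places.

Ranks of variable 1: 3, 5, 4, 2, 7, 6, 1
Ranks of variable 2: 3, 5, 2, 1, 7, 6, 4
d = r₁ − r₂: 0, 0, 2, 1, 0, 0, -3
d²: 0, 0, 4, 1, 0, 0, 9; Σd² = 14
ρ = 1 − 6·14/(7·48) = 1 − 84/336 = 0.750

0.750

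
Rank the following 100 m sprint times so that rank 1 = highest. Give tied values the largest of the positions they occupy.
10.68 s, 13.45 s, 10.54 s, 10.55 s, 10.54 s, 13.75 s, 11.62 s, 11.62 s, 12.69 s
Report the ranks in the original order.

6, 2, 9, 7, 9, 1, 5, 5, 3

Sorted (descending): 13.75, 13.45, 12.69, 11.62, 11.62, 10.68, 10.55, 10.54, 10.54
The 2 values of 11.62 occupy positions 4–5 → each gets rank 5.
The 2 values of 10.54 occupy positions 8–9 → each gets rank 9.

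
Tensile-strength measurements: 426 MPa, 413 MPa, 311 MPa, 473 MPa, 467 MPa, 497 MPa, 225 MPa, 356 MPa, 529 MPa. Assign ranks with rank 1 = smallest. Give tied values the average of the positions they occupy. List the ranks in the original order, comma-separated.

5, 4, 2, 7, 6, 8, 1, 3, 9

Sorted (ascending): 225, 311, 356, 413, 426, 467, 473, 497, 529
No ties — each value takes its position as its rank.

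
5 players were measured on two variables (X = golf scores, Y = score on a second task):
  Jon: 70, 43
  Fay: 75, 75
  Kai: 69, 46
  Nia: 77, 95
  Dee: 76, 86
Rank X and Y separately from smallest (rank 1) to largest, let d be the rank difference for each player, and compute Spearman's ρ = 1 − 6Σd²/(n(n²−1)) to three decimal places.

0.900

Ranks of variable 1: 2, 3, 1, 5, 4
Ranks of variable 2: 1, 3, 2, 5, 4
d = r₁ − r₂: 1, 0, -1, 0, 0
d²: 1, 0, 1, 0, 0; Σd² = 2
ρ = 1 − 6·2/(5·24) = 1 − 12/120 = 0.900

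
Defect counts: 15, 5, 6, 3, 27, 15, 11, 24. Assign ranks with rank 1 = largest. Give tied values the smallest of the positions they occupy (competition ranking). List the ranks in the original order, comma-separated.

3, 7, 6, 8, 1, 3, 5, 2

Sorted (descending): 27, 24, 15, 15, 11, 6, 5, 3
The 2 values of 15 occupy positions 3–4 → each gets rank 3.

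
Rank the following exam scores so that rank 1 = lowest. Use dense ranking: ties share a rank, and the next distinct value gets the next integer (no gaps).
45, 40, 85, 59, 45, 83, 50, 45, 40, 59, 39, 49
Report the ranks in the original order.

Sorted (ascending): 39, 40, 40, 45, 45, 45, 49, 50, 59, 59, 83, 85
The 2 values of 40 share dense rank 2.
The 3 values of 45 share dense rank 3.
The 2 values of 59 share dense rank 6.
Remaining distinct values take the next consecutive integers.

3, 2, 8, 6, 3, 7, 5, 3, 2, 6, 1, 4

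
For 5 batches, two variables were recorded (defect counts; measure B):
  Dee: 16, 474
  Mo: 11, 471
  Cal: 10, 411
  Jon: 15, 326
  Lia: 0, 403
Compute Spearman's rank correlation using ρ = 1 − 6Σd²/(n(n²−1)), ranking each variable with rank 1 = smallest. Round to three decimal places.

0.400

Ranks of variable 1: 5, 3, 2, 4, 1
Ranks of variable 2: 5, 4, 3, 1, 2
d = r₁ − r₂: 0, -1, -1, 3, -1
d²: 0, 1, 1, 9, 1; Σd² = 12
ρ = 1 − 6·12/(5·24) = 1 − 72/120 = 0.400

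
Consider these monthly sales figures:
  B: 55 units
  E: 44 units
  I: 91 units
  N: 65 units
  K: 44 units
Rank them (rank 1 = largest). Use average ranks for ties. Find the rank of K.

Sorted (descending): 91, 65, 55, 44, 44
The 2 values of 44 occupy positions 4–5 → average rank (4+5)/2 = 4.5.
K has value 44 units → rank 4.5.

4.5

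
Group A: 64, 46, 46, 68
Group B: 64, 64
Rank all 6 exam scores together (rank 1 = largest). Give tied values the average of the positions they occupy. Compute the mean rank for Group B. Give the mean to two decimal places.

Sorted (descending): 68, 64, 64, 64, 46, 46
The 3 values of 64 occupy positions 2–4 → average rank 3.
The 2 values of 46 occupy positions 5–6 → average rank (5+6)/2 = 5.5.
Group B values → pooled ranks: 64→3, 64→3
Mean rank = (3 + 3) / 2 = 3.00

3.00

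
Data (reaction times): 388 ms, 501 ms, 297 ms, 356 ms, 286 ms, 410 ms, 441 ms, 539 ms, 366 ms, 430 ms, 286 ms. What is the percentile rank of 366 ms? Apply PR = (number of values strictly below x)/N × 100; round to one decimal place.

N = 11.
Strictly below 366: 4. Equal to 366: 1.
PR = 4/11 × 100 = 36.4

36.4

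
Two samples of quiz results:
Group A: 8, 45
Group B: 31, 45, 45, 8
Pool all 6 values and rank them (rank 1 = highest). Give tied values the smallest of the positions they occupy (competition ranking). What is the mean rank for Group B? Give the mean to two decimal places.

Sorted (descending): 45, 45, 45, 31, 8, 8
The 3 values of 45 occupy positions 1–3 → each gets rank 1.
The 2 values of 8 occupy positions 5–6 → each gets rank 5.
Group B values → pooled ranks: 31→4, 45→1, 45→1, 8→5
Mean rank = (4 + 1 + 1 + 5) / 4 = 2.75

2.75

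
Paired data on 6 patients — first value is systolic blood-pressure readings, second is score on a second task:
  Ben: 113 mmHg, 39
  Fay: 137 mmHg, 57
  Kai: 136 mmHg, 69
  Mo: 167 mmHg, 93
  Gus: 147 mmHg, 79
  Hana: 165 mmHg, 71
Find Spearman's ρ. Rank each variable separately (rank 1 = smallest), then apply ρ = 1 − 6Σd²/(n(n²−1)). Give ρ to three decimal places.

0.886

Ranks of variable 1: 1, 3, 2, 6, 4, 5
Ranks of variable 2: 1, 2, 3, 6, 5, 4
d = r₁ − r₂: 0, 1, -1, 0, -1, 1
d²: 0, 1, 1, 0, 1, 1; Σd² = 4
ρ = 1 − 6·4/(6·35) = 1 − 24/210 = 0.886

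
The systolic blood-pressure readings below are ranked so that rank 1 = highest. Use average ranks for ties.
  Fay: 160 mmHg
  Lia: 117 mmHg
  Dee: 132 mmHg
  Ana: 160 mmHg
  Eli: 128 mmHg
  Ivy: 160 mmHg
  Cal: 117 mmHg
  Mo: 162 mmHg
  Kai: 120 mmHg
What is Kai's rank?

Sorted (descending): 162, 160, 160, 160, 132, 128, 120, 117, 117
The 3 values of 160 occupy positions 2–4 → average rank 3.
The 2 values of 117 occupy positions 8–9 → average rank (8+9)/2 = 8.5.
Kai has value 120 mmHg → rank 7.

7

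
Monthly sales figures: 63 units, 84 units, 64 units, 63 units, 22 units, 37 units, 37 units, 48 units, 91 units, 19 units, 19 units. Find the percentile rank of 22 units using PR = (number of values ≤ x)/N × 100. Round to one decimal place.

N = 11.
Strictly below 22: 2. Equal to 22: 1.
PR = 3/11 × 100 = 27.3

27.3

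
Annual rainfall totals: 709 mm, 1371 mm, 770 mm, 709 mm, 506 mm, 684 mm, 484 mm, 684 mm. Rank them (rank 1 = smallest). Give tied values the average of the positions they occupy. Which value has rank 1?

484

Sorted (ascending): 484, 506, 684, 684, 709, 709, 770, 1371
The 2 values of 684 occupy positions 3–4 → average rank (3+4)/2 = 3.5.
The 2 values of 709 occupy positions 5–6 → average rank (5+6)/2 = 5.5.
Rank 1 → value 484.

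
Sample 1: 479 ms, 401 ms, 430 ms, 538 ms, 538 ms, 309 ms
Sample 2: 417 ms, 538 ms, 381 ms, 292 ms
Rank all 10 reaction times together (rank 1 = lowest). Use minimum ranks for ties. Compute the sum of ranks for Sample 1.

Sorted (ascending): 292, 309, 381, 401, 417, 430, 479, 538, 538, 538
The 3 values of 538 occupy positions 8–10 → each gets rank 8.
Sample 1 values → pooled ranks: 479→7, 401→4, 430→6, 538→8, 538→8, 309→2
Rank sum = 7 + 4 + 6 + 8 + 8 + 2 = 35

35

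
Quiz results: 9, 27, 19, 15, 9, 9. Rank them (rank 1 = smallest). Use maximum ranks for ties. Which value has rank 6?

27

Sorted (ascending): 9, 9, 9, 15, 19, 27
The 3 values of 9 occupy positions 1–3 → each gets rank 3.
Rank 6 → value 27.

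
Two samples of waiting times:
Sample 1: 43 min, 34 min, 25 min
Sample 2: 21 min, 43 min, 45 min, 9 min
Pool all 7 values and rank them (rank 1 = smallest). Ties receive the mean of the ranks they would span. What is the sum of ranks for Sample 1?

12.5

Sorted (ascending): 9, 21, 25, 34, 43, 43, 45
The 2 values of 43 occupy positions 5–6 → average rank (5+6)/2 = 5.5.
Sample 1 values → pooled ranks: 43→5.5, 34→4, 25→3
Rank sum = 5.5 + 4 + 3 = 12.5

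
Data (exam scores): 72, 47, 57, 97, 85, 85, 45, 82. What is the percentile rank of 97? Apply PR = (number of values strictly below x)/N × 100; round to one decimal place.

N = 8.
Strictly below 97: 7. Equal to 97: 1.
PR = 7/8 × 100 = 87.5

87.5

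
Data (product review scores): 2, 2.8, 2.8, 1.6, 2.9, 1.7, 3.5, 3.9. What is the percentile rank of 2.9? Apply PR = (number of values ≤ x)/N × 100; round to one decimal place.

N = 8.
Strictly below 2.9: 5. Equal to 2.9: 1.
PR = 6/8 × 100 = 75.0

75.0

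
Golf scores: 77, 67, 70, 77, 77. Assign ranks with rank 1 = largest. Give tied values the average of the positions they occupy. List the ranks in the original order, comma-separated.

Sorted (descending): 77, 77, 77, 70, 67
The 3 values of 77 occupy positions 1–3 → average rank 2.

2, 5, 4, 2, 2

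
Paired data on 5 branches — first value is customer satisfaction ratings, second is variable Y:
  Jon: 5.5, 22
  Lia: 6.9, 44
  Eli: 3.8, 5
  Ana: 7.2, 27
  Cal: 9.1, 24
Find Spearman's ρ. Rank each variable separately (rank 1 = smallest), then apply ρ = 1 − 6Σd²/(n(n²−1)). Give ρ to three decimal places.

0.600

Ranks of variable 1: 2, 3, 1, 4, 5
Ranks of variable 2: 2, 5, 1, 4, 3
d = r₁ − r₂: 0, -2, 0, 0, 2
d²: 0, 4, 0, 0, 4; Σd² = 8
ρ = 1 − 6·8/(5·24) = 1 − 48/120 = 0.600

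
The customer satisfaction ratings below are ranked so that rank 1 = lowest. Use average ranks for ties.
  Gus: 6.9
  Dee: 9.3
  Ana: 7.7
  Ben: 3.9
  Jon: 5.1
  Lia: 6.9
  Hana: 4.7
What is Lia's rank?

Sorted (ascending): 3.9, 4.7, 5.1, 6.9, 6.9, 7.7, 9.3
The 2 values of 6.9 occupy positions 4–5 → average rank (4+5)/2 = 4.5.
Lia has value 6.9 → rank 4.5.

4.5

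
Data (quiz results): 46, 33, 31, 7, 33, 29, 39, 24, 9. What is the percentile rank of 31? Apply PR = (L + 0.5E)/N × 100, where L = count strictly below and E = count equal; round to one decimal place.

50.0

N = 9.
Strictly below 31: 4. Equal to 31: 1.
PR = (4 + 0.5·1)/9 × 100 = 50.0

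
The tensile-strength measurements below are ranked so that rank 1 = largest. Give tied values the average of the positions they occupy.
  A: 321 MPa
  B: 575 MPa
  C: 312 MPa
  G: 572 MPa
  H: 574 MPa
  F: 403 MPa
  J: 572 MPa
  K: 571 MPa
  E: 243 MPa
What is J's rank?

Sorted (descending): 575, 574, 572, 572, 571, 403, 321, 312, 243
The 2 values of 572 occupy positions 3–4 → average rank (3+4)/2 = 3.5.
J has value 572 MPa → rank 3.5.

3.5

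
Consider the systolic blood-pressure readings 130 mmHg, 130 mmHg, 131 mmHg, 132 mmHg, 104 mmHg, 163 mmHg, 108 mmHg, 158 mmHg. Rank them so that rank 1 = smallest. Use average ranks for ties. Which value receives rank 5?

131

Sorted (ascending): 104, 108, 130, 130, 131, 132, 158, 163
The 2 values of 130 occupy positions 3–4 → average rank (3+4)/2 = 3.5.
Rank 5 → value 131.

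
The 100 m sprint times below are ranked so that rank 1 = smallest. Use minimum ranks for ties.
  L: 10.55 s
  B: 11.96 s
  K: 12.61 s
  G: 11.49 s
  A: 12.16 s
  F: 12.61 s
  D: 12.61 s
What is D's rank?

5

Sorted (ascending): 10.55, 11.49, 11.96, 12.16, 12.61, 12.61, 12.61
The 3 values of 12.61 occupy positions 5–7 → each gets rank 5.
D has value 12.61 s → rank 5.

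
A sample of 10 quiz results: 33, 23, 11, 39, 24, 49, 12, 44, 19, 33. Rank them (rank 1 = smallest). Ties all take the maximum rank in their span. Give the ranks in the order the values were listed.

Sorted (ascending): 11, 12, 19, 23, 24, 33, 33, 39, 44, 49
The 2 values of 33 occupy positions 6–7 → each gets rank 7.

7, 4, 1, 8, 5, 10, 2, 9, 3, 7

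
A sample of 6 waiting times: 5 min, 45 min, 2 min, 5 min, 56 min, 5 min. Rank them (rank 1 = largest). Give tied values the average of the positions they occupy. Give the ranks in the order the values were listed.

4, 2, 6, 4, 1, 4

Sorted (descending): 56, 45, 5, 5, 5, 2
The 3 values of 5 occupy positions 3–5 → average rank 4.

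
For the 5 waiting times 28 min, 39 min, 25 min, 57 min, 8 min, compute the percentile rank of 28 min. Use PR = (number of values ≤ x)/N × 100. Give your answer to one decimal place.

60.0

N = 5.
Strictly below 28: 2. Equal to 28: 1.
PR = 3/5 × 100 = 60.0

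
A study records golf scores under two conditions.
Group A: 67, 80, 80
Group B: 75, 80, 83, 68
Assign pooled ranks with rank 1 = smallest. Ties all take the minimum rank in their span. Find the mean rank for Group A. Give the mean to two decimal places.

3.00

Sorted (ascending): 67, 68, 75, 80, 80, 80, 83
The 3 values of 80 occupy positions 4–6 → each gets rank 4.
Group A values → pooled ranks: 67→1, 80→4, 80→4
Mean rank = (1 + 4 + 4) / 3 = 3.00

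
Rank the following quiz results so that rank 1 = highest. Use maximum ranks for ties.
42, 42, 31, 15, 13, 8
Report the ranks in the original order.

2, 2, 3, 4, 5, 6

Sorted (descending): 42, 42, 31, 15, 13, 8
The 2 values of 42 occupy positions 1–2 → each gets rank 2.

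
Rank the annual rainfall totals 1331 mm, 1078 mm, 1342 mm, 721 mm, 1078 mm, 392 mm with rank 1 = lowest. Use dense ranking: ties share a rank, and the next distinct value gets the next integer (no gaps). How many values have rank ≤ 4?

5

Sorted (ascending): 392, 721, 1078, 1078, 1331, 1342
The 2 values of 1078 share dense rank 3.
Remaining distinct values take the next consecutive integers.
Ranks ≤ 4: {1, 2, 3, 3, 4} → 5 values.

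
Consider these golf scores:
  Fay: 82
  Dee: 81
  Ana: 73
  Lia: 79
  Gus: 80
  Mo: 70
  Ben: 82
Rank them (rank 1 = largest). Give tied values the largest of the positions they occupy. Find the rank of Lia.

Sorted (descending): 82, 82, 81, 80, 79, 73, 70
The 2 values of 82 occupy positions 1–2 → each gets rank 2.
Lia has value 79 → rank 5.

5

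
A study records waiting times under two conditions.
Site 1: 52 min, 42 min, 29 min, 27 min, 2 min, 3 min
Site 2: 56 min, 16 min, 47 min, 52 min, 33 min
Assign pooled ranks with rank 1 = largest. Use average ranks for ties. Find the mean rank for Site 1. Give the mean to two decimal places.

Sorted (descending): 56, 52, 52, 47, 42, 33, 29, 27, 16, 3, 2
The 2 values of 52 occupy positions 2–3 → average rank (2+3)/2 = 2.5.
Site 1 values → pooled ranks: 52→2.5, 42→5, 29→7, 27→8, 2→11, 3→10
Mean rank = (2.5 + 5 + 7 + 8 + 11 + 10) / 6 = 7.25

7.25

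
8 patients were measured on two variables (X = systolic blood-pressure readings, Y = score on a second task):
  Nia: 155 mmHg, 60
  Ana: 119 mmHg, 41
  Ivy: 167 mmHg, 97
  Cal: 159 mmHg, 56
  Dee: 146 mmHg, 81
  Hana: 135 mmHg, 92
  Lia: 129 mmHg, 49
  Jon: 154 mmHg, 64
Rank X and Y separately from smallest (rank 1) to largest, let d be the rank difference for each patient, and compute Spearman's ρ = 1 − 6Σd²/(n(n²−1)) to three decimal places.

0.524

Ranks of variable 1: 6, 1, 8, 7, 4, 3, 2, 5
Ranks of variable 2: 4, 1, 8, 3, 6, 7, 2, 5
d = r₁ − r₂: 2, 0, 0, 4, -2, -4, 0, 0
d²: 4, 0, 0, 16, 4, 16, 0, 0; Σd² = 40
ρ = 1 − 6·40/(8·63) = 1 − 240/504 = 0.524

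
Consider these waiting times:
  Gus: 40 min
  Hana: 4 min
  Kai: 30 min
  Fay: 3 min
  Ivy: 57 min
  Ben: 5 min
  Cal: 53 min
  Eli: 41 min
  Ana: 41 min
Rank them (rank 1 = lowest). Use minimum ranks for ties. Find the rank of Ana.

6

Sorted (ascending): 3, 4, 5, 30, 40, 41, 41, 53, 57
The 2 values of 41 occupy positions 6–7 → each gets rank 6.
Ana has value 41 min → rank 6.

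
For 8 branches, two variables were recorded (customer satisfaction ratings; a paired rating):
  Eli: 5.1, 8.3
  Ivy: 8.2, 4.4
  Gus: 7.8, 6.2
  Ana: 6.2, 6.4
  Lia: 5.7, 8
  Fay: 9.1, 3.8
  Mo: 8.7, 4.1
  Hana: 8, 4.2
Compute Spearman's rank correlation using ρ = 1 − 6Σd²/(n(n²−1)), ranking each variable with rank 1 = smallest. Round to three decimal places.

Ranks of variable 1: 1, 6, 4, 3, 2, 8, 7, 5
Ranks of variable 2: 8, 4, 5, 6, 7, 1, 2, 3
d = r₁ − r₂: -7, 2, -1, -3, -5, 7, 5, 2
d²: 49, 4, 1, 9, 25, 49, 25, 4; Σd² = 166
ρ = 1 − 6·166/(8·63) = 1 − 996/504 = -0.976

-0.976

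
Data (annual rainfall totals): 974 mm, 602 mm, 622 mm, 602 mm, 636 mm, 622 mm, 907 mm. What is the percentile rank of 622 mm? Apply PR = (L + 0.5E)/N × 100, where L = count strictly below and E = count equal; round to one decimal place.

42.9

N = 7.
Strictly below 622: 2. Equal to 622: 2.
PR = (2 + 0.5·2)/7 × 100 = 42.9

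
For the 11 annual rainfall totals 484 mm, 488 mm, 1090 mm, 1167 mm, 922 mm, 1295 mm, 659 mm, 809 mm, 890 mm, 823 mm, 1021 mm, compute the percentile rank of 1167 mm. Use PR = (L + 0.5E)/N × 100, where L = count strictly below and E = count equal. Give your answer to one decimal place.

N = 11.
Strictly below 1167: 9. Equal to 1167: 1.
PR = (9 + 0.5·1)/11 × 100 = 86.4

86.4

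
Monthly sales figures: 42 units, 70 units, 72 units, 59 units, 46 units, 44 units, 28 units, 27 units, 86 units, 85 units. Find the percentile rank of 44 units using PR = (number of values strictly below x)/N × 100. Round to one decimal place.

N = 10.
Strictly below 44: 3. Equal to 44: 1.
PR = 3/10 × 100 = 30.0

30.0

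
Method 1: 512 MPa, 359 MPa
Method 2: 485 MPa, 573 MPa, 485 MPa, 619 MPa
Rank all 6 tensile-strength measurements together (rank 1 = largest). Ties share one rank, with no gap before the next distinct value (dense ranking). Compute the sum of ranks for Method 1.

8

Sorted (descending): 619, 573, 512, 485, 485, 359
The 2 values of 485 share dense rank 4.
Remaining distinct values take the next consecutive integers.
Method 1 values → pooled ranks: 512→3, 359→5
Rank sum = 3 + 5 = 8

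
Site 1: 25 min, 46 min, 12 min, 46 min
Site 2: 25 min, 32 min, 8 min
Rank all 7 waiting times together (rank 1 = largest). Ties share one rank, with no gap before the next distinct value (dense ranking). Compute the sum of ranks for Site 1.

9

Sorted (descending): 46, 46, 32, 25, 25, 12, 8
The 2 values of 46 share dense rank 1.
The 2 values of 25 share dense rank 3.
Remaining distinct values take the next consecutive integers.
Site 1 values → pooled ranks: 25→3, 46→1, 12→4, 46→1
Rank sum = 3 + 1 + 4 + 1 = 9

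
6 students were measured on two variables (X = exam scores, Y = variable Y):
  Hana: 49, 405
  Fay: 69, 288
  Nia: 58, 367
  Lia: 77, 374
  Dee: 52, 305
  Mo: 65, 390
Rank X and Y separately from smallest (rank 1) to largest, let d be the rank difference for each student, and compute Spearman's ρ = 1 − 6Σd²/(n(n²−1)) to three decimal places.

Ranks of variable 1: 1, 5, 3, 6, 2, 4
Ranks of variable 2: 6, 1, 3, 4, 2, 5
d = r₁ − r₂: -5, 4, 0, 2, 0, -1
d²: 25, 16, 0, 4, 0, 1; Σd² = 46
ρ = 1 − 6·46/(6·35) = 1 − 276/210 = -0.314

-0.314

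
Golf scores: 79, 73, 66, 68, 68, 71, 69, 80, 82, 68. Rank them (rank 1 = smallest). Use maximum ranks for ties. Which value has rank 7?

73

Sorted (ascending): 66, 68, 68, 68, 69, 71, 73, 79, 80, 82
The 3 values of 68 occupy positions 2–4 → each gets rank 4.
Rank 7 → value 73.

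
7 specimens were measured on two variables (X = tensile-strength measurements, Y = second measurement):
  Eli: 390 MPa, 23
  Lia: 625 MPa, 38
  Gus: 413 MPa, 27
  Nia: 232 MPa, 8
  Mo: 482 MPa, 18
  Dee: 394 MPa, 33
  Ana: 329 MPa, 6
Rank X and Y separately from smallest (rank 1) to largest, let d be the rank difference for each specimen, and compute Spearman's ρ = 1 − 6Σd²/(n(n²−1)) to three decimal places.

Ranks of variable 1: 3, 7, 5, 1, 6, 4, 2
Ranks of variable 2: 4, 7, 5, 2, 3, 6, 1
d = r₁ − r₂: -1, 0, 0, -1, 3, -2, 1
d²: 1, 0, 0, 1, 9, 4, 1; Σd² = 16
ρ = 1 − 6·16/(7·48) = 1 − 96/336 = 0.714

0.714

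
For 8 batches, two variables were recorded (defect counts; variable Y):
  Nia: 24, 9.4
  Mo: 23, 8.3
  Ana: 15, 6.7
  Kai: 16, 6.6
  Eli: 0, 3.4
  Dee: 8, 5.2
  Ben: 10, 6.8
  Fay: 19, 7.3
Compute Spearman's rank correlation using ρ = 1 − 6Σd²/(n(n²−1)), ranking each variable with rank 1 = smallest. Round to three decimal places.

Ranks of variable 1: 8, 7, 4, 5, 1, 2, 3, 6
Ranks of variable 2: 8, 7, 4, 3, 1, 2, 5, 6
d = r₁ − r₂: 0, 0, 0, 2, 0, 0, -2, 0
d²: 0, 0, 0, 4, 0, 0, 4, 0; Σd² = 8
ρ = 1 − 6·8/(8·63) = 1 − 48/504 = 0.905

0.905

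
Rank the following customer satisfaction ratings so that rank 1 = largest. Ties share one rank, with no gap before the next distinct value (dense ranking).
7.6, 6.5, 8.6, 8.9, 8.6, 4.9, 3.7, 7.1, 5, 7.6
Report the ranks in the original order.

3, 5, 2, 1, 2, 7, 8, 4, 6, 3

Sorted (descending): 8.9, 8.6, 8.6, 7.6, 7.6, 7.1, 6.5, 5, 4.9, 3.7
The 2 values of 8.6 share dense rank 2.
The 2 values of 7.6 share dense rank 3.
Remaining distinct values take the next consecutive integers.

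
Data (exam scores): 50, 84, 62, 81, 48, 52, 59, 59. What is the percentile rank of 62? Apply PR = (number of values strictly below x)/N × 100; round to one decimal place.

N = 8.
Strictly below 62: 5. Equal to 62: 1.
PR = 5/8 × 100 = 62.5

62.5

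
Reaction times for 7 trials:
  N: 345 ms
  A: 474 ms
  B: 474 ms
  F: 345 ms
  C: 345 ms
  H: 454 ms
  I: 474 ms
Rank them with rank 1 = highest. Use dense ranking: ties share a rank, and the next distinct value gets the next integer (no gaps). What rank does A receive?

1

Sorted (descending): 474, 474, 474, 454, 345, 345, 345
The 3 values of 474 share dense rank 1.
The 3 values of 345 share dense rank 3.
Remaining distinct values take the next consecutive integers.
A has value 474 ms → rank 1.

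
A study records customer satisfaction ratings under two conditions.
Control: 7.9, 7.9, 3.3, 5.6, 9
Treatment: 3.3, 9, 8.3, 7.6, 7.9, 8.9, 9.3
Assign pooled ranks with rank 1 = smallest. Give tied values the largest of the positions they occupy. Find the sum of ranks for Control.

Sorted (ascending): 3.3, 3.3, 5.6, 7.6, 7.9, 7.9, 7.9, 8.3, 8.9, 9, 9, 9.3
The 2 values of 3.3 occupy positions 1–2 → each gets rank 2.
The 3 values of 7.9 occupy positions 5–7 → each gets rank 7.
The 2 values of 9 occupy positions 10–11 → each gets rank 11.
Control values → pooled ranks: 7.9→7, 7.9→7, 3.3→2, 5.6→3, 9→11
Rank sum = 7 + 7 + 2 + 3 + 11 = 30

30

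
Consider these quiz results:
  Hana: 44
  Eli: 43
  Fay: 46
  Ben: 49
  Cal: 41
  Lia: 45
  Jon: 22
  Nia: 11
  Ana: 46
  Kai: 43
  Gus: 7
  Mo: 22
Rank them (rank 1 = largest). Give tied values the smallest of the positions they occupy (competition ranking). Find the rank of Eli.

6

Sorted (descending): 49, 46, 46, 45, 44, 43, 43, 41, 22, 22, 11, 7
The 2 values of 46 occupy positions 2–3 → each gets rank 2.
The 2 values of 43 occupy positions 6–7 → each gets rank 6.
The 2 values of 22 occupy positions 9–10 → each gets rank 9.
Eli has value 43 → rank 6.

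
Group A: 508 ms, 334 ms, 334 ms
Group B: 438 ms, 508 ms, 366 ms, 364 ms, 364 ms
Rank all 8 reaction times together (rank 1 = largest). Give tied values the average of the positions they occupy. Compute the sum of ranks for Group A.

Sorted (descending): 508, 508, 438, 366, 364, 364, 334, 334
The 2 values of 508 occupy positions 1–2 → average rank (1+2)/2 = 1.5.
The 2 values of 364 occupy positions 5–6 → average rank (5+6)/2 = 5.5.
The 2 values of 334 occupy positions 7–8 → average rank (7+8)/2 = 7.5.
Group A values → pooled ranks: 508→1.5, 334→7.5, 334→7.5
Rank sum = 1.5 + 7.5 + 7.5 = 16.5

16.5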